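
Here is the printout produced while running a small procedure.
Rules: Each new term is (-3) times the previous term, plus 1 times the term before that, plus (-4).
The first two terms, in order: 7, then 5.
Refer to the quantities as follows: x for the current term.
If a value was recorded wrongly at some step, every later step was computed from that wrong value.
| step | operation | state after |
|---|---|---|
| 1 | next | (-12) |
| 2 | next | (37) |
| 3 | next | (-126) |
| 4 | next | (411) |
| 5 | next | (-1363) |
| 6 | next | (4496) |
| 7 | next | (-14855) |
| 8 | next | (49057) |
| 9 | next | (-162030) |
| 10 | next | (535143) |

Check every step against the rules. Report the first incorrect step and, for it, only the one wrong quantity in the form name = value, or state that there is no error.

Recomputing the run from the initial state:
step 1: x = -12
step 2: x = 37
step 3: x = -127
step 4: x = 414
step 5: x = -1373
step 6: x = 4529
step 7: x = -14964
step 8: x = 49417
step 9: x = -163219
step 10: x = 539070
The first disagreement with the printout is at step 3, where the value should be x = -127.

step 3, x = -127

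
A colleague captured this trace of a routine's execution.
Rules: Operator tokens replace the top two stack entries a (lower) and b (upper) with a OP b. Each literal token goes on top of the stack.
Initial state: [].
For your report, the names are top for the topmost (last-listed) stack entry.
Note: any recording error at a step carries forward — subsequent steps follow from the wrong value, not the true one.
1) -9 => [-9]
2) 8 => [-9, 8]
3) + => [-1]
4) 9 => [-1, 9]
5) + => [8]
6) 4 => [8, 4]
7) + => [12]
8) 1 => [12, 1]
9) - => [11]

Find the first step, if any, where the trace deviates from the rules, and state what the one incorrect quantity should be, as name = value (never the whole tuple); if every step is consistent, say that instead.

no error

Recomputing the run from the initial state:
step 1: [-9]
step 2: [-9, 8]
step 3: [-1]
step 4: [-1, 9]
step 5: [8]
step 6: [8, 4]
step 7: [12]
step 8: [12, 1]
step 9: [11]
This matches the trace at every step.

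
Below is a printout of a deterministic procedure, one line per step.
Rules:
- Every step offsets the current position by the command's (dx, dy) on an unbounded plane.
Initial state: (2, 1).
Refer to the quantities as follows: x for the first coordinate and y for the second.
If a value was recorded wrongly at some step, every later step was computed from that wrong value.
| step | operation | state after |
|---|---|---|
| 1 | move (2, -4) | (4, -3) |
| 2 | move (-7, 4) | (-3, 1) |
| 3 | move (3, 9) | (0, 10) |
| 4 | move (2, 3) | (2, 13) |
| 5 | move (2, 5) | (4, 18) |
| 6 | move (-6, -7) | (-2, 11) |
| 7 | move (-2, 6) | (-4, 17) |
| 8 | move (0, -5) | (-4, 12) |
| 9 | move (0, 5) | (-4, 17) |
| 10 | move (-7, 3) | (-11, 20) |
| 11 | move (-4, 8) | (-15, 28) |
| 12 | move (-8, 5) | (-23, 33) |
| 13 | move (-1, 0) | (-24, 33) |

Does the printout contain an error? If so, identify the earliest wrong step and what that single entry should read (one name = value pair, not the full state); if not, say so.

Recomputing the run from the initial state:
step 1: x = 4, y = -3
step 2: x = -3, y = 1
step 3: x = 0, y = 10
step 4: x = 2, y = 13
step 5: x = 4, y = 18
step 6: x = -2, y = 11
step 7: x = -4, y = 17
step 8: x = -4, y = 12
step 9: x = -4, y = 17
step 10: x = -11, y = 20
step 11: x = -15, y = 28
step 12: x = -23, y = 33
step 13: x = -24, y = 33
This matches the printout at every step.

no error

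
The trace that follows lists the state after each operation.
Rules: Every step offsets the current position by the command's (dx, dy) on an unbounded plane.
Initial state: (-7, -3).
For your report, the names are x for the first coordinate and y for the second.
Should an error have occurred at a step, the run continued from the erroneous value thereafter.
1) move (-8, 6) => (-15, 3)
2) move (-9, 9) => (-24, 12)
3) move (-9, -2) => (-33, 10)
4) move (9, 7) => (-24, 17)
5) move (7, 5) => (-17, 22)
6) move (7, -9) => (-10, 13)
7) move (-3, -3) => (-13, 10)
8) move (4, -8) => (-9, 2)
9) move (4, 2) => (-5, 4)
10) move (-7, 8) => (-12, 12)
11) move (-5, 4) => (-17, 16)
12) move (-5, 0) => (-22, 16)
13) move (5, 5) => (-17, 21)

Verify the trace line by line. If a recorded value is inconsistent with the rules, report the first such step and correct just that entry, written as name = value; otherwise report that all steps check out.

no error

step 1: x = -7 + (-8) = -15, y = -3 + (6) = 3 -> same as recorded
step 2: x = -15 + (-9) = -24, y = 3 + (9) = 12 -> confirmed correct
step 3: x = -24 + (-9) = -33, y = 12 + (-2) = 10 -> agrees with the trace
step 4: x = -33 + (9) = -24, y = 10 + (7) = 17 -> confirmed correct
step 5: x = -24 + (7) = -17, y = 17 + (5) = 22 -> exactly as logged
step 6: x = -17 + (7) = -10, y = 22 + (-9) = 13 -> verified
step 7: x = -10 + (-3) = -13, y = 13 + (-3) = 10 -> exactly as logged
step 8: x = -13 + (4) = -9, y = 10 + (-8) = 2 -> consistent with the trace
step 9: x = -9 + (4) = -5, y = 2 + (2) = 4 -> no discrepancy
step 10: x = -5 + (-7) = -12, y = 4 + (8) = 12 -> agrees with the trace
step 11: x = -12 + (-5) = -17, y = 12 + (4) = 16 -> exactly as logged
step 12: x = -17 + (-5) = -22, y = 16 + (0) = 16 -> matches
step 13: x = -22 + (5) = -17, y = 16 + (5) = 21 -> confirmed correct
All steps check out; nothing to correct.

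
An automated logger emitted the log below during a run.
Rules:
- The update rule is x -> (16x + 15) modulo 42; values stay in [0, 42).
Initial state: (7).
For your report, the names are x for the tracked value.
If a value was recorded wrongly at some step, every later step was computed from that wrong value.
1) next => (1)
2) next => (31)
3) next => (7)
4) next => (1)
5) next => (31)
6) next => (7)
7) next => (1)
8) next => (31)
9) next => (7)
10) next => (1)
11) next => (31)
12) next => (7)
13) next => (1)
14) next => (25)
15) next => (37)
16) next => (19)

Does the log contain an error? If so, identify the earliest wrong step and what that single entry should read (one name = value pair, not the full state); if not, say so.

step 14, x = 31

1. x = (16*7 + 15) mod 42 = 1 (consistent with the log)
2. x = (16*1 + 15) mod 42 = 31 (in agreement)
3. x = (16*31 + 15) mod 42 = 7 (confirmed correct)
4. x = (16*7 + 15) mod 42 = 1 (consistent with the log)
5. x = (16*1 + 15) mod 42 = 31 (same as recorded)
6. x = (16*31 + 15) mod 42 = 7 (checks out)
7. x = (16*7 + 15) mod 42 = 1 (same as recorded)
8. x = (16*1 + 15) mod 42 = 31 (checks out)
9. x = (16*31 + 15) mod 42 = 7 (agrees with the log)
10. x = (16*7 + 15) mod 42 = 1 (consistent with the log)
11. x = (16*1 + 15) mod 42 = 31 (verified)
12. x = (16*31 + 15) mod 42 = 7 (same as recorded)
13. x = (16*7 + 15) mod 42 = 1 (consistent with the log)
14. x = (16*1 + 15) mod 42 = 31 (the log disagrees here)
Step 14 is the first one off; corrected, x = 31.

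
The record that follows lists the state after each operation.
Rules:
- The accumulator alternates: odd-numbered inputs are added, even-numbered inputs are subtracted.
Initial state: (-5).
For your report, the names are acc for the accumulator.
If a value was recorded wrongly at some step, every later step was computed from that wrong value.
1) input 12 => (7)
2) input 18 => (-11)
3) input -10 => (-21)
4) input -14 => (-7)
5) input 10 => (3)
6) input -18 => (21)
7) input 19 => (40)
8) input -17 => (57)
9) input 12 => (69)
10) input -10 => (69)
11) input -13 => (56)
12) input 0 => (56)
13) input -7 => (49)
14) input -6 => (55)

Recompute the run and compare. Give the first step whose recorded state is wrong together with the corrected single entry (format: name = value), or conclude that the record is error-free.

1. acc = -5 + 12 = 7 (confirmed correct)
2. acc = 7 - 18 = -11 (verified)
3. acc = -11 + -10 = -21 (consistent with the record)
4. acc = -21 - -14 = -7 (agrees with the record)
5. acc = -7 + 10 = 3 (consistent with the record)
6. acc = 3 - -18 = 21 (consistent with the record)
7. acc = 21 + 19 = 40 (checks out)
8. acc = 40 - -17 = 57 (confirmed correct)
9. acc = 57 + 12 = 69 (in agreement)
10. acc = 69 - -10 = 79 (first mismatch against the record)
First deviation found at step 10; the corrected entry is acc = 79.

step 10, acc = 79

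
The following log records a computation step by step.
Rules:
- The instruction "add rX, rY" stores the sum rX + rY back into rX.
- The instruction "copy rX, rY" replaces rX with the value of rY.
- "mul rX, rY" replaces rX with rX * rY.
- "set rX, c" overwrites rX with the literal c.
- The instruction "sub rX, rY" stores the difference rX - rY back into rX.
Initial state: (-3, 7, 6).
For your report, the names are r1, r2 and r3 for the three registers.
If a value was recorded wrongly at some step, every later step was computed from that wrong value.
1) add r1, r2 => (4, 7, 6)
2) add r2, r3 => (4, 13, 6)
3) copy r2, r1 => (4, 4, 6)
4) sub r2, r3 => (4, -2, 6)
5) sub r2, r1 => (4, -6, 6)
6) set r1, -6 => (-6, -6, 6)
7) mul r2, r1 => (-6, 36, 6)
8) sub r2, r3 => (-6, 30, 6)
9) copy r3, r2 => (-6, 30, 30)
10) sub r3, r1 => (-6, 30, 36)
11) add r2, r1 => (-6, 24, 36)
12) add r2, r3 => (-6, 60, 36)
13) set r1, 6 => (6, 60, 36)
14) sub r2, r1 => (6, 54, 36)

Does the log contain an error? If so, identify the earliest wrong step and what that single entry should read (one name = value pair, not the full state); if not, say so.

step 1: r1 = -3 + 7 = 4 -> confirmed correct
step 2: r2 = 7 + 6 = 13 -> in agreement
step 3: r2 = 4 -> no discrepancy
step 4: r2 = 4 - 6 = -2 -> same as recorded
step 5: r2 = -2 - 4 = -6 -> checks out
step 6: r1 = -6 -> exactly as logged
step 7: r2 = -6 * -6 = 36 -> same as recorded
step 8: r2 = 36 - 6 = 30 -> consistent with the log
step 9: r3 = 30 -> verified
step 10: r3 = 30 - -6 = 36 -> checks out
step 11: r2 = 30 + -6 = 24 -> no discrepancy
step 12: r2 = 24 + 36 = 60 -> matches
step 13: r1 = 6 -> in agreement
step 14: r2 = 60 - 6 = 54 -> consistent with the log
All entries verified; no error found.

no error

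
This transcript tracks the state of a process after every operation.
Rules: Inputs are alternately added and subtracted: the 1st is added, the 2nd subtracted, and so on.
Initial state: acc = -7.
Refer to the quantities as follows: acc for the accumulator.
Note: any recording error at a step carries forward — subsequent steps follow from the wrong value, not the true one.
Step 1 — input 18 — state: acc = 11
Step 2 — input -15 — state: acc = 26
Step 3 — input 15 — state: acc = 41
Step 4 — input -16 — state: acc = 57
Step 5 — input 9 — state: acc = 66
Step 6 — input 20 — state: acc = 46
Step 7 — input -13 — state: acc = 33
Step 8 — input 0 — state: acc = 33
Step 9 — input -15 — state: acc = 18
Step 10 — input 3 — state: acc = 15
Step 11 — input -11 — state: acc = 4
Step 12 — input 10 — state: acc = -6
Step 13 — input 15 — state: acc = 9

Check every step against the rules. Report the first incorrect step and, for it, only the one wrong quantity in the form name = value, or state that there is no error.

Step 1: acc = -7 + 18 = 11 — verified.
Step 2: acc = 11 - -15 = 26 — confirmed correct.
Step 3: acc = 26 + 15 = 41 — in agreement.
Step 4: acc = 41 - -16 = 57 — matches.
Step 5: acc = 57 + 9 = 66 — in agreement.
Step 6: acc = 66 - 20 = 46 — consistent with the transcript.
Step 7: acc = 46 + -13 = 33 — agrees with the transcript.
Step 8: acc = 33 - 0 = 33 — in agreement.
Step 9: acc = 33 + -15 = 18 — no discrepancy.
Step 10: acc = 18 - 3 = 15 — no discrepancy.
Step 11: acc = 15 + -11 = 4 — no discrepancy.
Step 12: acc = 4 - 10 = -6 — checks out.
Step 13: acc = -6 + 15 = 9 — same as recorded.
The recomputation confirms every line.

no error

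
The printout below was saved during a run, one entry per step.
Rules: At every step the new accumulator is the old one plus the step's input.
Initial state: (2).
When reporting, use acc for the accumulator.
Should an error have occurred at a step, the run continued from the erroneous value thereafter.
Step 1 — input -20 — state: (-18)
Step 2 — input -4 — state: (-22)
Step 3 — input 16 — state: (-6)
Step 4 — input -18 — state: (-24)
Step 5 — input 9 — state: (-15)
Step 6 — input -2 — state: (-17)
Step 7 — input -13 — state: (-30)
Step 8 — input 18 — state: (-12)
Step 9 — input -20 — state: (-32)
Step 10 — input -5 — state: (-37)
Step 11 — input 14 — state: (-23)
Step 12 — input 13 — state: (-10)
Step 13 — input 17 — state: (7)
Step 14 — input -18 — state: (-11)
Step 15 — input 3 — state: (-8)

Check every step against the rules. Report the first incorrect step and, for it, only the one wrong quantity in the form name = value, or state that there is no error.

Recomputing the run from the initial state:
step 1: acc = -18
step 2: acc = -22
step 3: acc = -6
step 4: acc = -24
step 5: acc = -15
step 6: acc = -17
step 7: acc = -30
step 8: acc = -12
step 9: acc = -32
step 10: acc = -37
step 11: acc = -23
step 12: acc = -10
step 13: acc = 7
step 14: acc = -11
step 15: acc = -8
This matches the printout at every step.

no error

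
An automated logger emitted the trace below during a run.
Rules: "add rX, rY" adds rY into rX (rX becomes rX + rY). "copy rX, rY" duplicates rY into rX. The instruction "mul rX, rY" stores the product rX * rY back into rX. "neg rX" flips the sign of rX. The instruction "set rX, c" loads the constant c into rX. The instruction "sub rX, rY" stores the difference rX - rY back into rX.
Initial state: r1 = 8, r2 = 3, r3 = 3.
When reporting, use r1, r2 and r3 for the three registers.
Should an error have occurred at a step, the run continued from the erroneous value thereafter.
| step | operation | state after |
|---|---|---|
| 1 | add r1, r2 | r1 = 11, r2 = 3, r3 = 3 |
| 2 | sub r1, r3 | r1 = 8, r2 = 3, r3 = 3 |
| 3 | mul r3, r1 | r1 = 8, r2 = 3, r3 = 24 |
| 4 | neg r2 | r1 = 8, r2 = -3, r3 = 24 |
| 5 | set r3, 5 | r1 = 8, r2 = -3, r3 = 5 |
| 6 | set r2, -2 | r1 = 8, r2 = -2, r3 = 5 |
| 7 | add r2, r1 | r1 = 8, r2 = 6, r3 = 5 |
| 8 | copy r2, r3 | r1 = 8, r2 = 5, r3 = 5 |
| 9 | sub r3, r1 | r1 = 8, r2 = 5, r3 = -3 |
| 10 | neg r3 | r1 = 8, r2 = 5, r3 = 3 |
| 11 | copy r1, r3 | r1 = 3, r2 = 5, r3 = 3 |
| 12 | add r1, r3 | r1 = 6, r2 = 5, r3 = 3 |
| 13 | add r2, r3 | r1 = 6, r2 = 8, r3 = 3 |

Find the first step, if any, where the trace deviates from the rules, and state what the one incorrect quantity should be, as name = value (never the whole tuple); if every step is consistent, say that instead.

no error

Step 1: r1 = 8 + 3 = 11 — exactly as logged.
Step 2: r1 = 11 - 3 = 8 — same as recorded.
Step 3: r3 = 3 * 8 = 24 — exactly as logged.
Step 4: r2 = -(3) = -3 — exactly as logged.
Step 5: r3 = 5 — verified.
Step 6: r2 = -2 — checks out.
Step 7: r2 = -2 + 8 = 6 — consistent with the trace.
Step 8: r2 = 5 — agrees with the trace.
Step 9: r3 = 5 - 8 = -3 — in agreement.
Step 10: r3 = -(-3) = 3 — no discrepancy.
Step 11: r1 = 3 — verified.
Step 12: r1 = 3 + 3 = 6 — consistent with the trace.
Step 13: r2 = 5 + 3 = 8 — same as recorded.
All entries verified; no error found.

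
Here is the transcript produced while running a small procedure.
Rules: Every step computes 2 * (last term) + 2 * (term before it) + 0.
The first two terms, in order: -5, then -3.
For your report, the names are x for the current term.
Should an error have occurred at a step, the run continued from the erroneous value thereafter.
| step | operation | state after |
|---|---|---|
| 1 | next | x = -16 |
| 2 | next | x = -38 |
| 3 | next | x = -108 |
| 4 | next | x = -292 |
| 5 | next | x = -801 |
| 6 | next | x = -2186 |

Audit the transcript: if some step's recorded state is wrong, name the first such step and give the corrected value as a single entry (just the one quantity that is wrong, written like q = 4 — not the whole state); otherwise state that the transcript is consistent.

Step 1: x = 2*(-3) + (2)*(-5) + (0) = -16 — in agreement.
Step 2: x = 2*(-16) + (2)*(-3) + (0) = -38 — same as recorded.
Step 3: x = 2*(-38) + (2)*(-16) + (0) = -108 — in agreement.
Step 4: x = 2*(-108) + (2)*(-38) + (0) = -292 — verified.
Step 5: x = 2*(-292) + (2)*(-108) + (0) = -800 — a discrepancy with the transcript.
First deviation found at step 5; the corrected entry is x = -800.

step 5, x = -800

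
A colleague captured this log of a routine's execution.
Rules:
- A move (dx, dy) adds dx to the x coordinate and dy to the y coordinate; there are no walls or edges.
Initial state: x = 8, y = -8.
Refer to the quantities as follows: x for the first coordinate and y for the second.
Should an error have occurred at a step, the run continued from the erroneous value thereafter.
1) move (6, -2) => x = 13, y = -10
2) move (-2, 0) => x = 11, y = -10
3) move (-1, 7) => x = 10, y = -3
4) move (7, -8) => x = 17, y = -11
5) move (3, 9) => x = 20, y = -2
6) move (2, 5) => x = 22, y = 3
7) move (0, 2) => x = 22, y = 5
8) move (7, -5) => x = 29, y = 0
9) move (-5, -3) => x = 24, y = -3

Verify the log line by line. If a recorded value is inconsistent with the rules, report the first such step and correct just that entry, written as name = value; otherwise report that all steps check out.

1. x = 8 + (6) = 14, y = -8 + (-2) = -10 (the recorded entry deviates here)
Conclusion: step 1 carries the first error; the entry should be x = 14.

step 1, x = 14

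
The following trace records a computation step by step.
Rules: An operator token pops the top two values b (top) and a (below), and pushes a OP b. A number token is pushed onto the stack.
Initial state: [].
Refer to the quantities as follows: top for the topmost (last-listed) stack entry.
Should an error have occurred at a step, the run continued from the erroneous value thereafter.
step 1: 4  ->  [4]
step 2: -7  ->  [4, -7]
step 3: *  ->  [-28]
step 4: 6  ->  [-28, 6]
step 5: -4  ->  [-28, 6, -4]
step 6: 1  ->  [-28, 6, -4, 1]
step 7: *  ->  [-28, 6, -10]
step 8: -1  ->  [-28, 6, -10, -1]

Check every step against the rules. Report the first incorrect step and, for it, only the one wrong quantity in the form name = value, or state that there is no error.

step 7, top = -4

Recomputing the run from the initial state:
step 1: [4]
step 2: [4, -7]
step 3: [-28]
step 4: [-28, 6]
step 5: [-28, 6, -4]
step 6: [-28, 6, -4, 1]
step 7: [-28, 6, -4]
step 8: [-28, 6, -4, -1]
The first disagreement with the trace is at step 7, where the value should be top = -4.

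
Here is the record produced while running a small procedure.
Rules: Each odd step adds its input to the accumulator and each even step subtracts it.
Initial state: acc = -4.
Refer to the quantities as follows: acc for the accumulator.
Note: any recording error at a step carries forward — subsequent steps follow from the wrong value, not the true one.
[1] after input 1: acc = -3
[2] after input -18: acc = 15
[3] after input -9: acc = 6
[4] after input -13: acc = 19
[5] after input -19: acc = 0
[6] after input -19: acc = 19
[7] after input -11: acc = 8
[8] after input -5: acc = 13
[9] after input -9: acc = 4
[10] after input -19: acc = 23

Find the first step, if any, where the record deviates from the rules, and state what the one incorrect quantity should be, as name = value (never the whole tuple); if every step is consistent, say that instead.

Step 1: acc = -4 + 1 = -3 — in agreement.
Step 2: acc = -3 - -18 = 15 — exactly as logged.
Step 3: acc = 15 + -9 = 6 — verified.
Step 4: acc = 6 - -13 = 19 — in agreement.
Step 5: acc = 19 + -19 = 0 — in agreement.
Step 6: acc = 0 - -19 = 19 — no discrepancy.
Step 7: acc = 19 + -11 = 8 — no discrepancy.
Step 8: acc = 8 - -5 = 13 — in agreement.
Step 9: acc = 13 + -9 = 4 — consistent with the record.
Step 10: acc = 4 - -19 = 23 — checks out.
No step deviates from the rules.

no error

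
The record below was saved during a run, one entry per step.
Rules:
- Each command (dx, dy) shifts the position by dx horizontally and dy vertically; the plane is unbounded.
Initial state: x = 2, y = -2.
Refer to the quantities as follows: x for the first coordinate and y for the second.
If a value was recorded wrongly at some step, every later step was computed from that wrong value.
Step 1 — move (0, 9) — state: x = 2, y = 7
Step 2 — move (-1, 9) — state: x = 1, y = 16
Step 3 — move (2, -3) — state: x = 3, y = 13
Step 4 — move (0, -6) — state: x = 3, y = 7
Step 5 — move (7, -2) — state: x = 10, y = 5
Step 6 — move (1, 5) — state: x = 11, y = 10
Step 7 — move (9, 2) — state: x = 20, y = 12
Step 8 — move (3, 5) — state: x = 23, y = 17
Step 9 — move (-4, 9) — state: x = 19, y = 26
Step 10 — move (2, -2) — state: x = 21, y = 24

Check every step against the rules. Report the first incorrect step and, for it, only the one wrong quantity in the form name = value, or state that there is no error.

1. x = 2 + (0) = 2, y = -2 + (9) = 7 (consistent with the record)
2. x = 2 + (-1) = 1, y = 7 + (9) = 16 (same as recorded)
3. x = 1 + (2) = 3, y = 16 + (-3) = 13 (same as recorded)
4. x = 3 + (0) = 3, y = 13 + (-6) = 7 (exactly as logged)
5. x = 3 + (7) = 10, y = 7 + (-2) = 5 (exactly as logged)
6. x = 10 + (1) = 11, y = 5 + (5) = 10 (matches)
7. x = 11 + (9) = 20, y = 10 + (2) = 12 (exactly as logged)
8. x = 20 + (3) = 23, y = 12 + (5) = 17 (agrees with the record)
9. x = 23 + (-4) = 19, y = 17 + (9) = 26 (in agreement)
10. x = 19 + (2) = 21, y = 26 + (-2) = 24 (confirmed correct)
Nothing is out of place; the run is error-free.

no error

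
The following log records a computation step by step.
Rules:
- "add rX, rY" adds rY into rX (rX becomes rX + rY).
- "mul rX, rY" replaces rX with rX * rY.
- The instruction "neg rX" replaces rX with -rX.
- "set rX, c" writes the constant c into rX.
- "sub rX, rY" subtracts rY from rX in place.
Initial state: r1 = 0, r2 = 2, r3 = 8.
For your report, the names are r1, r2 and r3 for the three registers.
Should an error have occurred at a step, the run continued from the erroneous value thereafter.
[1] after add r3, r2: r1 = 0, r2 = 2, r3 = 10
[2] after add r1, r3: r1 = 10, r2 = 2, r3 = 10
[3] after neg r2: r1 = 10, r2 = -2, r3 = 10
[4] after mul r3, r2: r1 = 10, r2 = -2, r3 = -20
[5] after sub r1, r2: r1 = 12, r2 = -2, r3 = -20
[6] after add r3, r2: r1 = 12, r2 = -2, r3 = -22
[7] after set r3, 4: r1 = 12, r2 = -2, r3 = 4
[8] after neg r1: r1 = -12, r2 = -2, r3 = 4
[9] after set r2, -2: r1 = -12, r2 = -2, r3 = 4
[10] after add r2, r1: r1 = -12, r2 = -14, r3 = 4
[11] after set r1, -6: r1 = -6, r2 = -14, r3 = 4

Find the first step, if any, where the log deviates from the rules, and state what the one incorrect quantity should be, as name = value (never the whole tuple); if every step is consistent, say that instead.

no error

Step 1: r3 = 8 + 2 = 10 — agrees with the log.
Step 2: r1 = 0 + 10 = 10 — same as recorded.
Step 3: r2 = -(2) = -2 — no discrepancy.
Step 4: r3 = 10 * -2 = -20 — in agreement.
Step 5: r1 = 10 - -2 = 12 — consistent with the log.
Step 6: r3 = -20 + -2 = -22 — matches.
Step 7: r3 = 4 — no discrepancy.
Step 8: r1 = -(12) = -12 — verified.
Step 9: r2 = -2 — checks out.
Step 10: r2 = -2 + -12 = -14 — verified.
Step 11: r1 = -6 — exactly as logged.
All steps check out; nothing to correct.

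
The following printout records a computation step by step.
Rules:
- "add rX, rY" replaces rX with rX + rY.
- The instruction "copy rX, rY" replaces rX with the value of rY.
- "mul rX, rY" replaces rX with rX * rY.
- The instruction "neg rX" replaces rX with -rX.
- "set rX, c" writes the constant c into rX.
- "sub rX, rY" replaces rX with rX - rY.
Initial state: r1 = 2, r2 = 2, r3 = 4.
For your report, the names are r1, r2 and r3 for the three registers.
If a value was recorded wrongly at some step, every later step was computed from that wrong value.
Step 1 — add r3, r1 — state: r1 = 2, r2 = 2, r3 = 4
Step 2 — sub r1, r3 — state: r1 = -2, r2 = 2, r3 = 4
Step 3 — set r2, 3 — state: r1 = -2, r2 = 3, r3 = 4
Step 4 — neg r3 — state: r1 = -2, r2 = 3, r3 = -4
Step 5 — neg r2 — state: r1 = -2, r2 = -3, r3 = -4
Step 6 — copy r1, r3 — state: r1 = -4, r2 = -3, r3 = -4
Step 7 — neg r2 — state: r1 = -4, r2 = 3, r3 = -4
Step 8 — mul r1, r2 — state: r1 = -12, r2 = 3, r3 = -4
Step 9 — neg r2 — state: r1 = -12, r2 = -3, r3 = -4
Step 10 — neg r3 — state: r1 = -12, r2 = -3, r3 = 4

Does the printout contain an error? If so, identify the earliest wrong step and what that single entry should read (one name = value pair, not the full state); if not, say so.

step 1, r3 = 6

1. r3 = 4 + 2 = 6 (this is not what the printout shows)
First deviation found at step 1; the corrected entry is r3 = 6.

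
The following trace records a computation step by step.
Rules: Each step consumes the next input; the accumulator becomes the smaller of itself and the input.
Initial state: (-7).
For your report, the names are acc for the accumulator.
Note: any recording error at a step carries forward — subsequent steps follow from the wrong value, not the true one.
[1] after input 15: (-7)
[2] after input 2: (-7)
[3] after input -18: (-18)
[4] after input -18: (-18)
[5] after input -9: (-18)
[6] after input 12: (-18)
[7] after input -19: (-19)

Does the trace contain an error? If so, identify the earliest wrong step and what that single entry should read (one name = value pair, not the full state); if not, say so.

Step 1: acc = min(-7, 15) = -7 — consistent with the trace.
Step 2: acc = min(-7, 2) = -7 — in agreement.
Step 3: acc = min(-7, -18) = -18 — consistent with the trace.
Step 4: acc = min(-18, -18) = -18 — verified.
Step 5: acc = min(-18, -9) = -18 — no discrepancy.
Step 6: acc = min(-18, 12) = -18 — no discrepancy.
Step 7: acc = min(-18, -19) = -19 — checks out.
All steps check out; nothing to correct.

no error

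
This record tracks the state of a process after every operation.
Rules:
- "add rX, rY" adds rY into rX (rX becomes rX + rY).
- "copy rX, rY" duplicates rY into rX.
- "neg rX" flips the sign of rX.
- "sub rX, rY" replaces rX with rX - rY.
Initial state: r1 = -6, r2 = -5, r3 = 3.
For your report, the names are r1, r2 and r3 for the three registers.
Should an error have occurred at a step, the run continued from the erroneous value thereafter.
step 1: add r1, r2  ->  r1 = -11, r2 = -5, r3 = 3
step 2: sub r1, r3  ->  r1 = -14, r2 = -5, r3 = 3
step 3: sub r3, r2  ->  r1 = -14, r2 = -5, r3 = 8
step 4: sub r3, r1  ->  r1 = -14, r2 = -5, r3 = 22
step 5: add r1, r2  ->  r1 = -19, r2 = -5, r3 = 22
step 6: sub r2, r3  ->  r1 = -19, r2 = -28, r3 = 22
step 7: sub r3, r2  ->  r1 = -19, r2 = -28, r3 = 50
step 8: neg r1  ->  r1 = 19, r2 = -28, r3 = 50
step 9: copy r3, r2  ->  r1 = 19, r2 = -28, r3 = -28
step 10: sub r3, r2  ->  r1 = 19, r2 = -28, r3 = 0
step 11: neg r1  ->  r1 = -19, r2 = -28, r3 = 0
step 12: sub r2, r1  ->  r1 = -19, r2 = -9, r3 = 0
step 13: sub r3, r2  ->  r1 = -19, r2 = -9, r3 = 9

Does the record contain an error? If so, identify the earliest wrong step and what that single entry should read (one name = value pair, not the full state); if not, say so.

1. r1 = -6 + -5 = -11 (no discrepancy)
2. r1 = -11 - 3 = -14 (in agreement)
3. r3 = 3 - -5 = 8 (confirmed correct)
4. r3 = 8 - -14 = 22 (matches)
5. r1 = -14 + -5 = -19 (no discrepancy)
6. r2 = -5 - 22 = -27 (the record has a different value)
Conclusion: step 6 carries the first error; the entry should be r2 = -27.

step 6, r2 = -27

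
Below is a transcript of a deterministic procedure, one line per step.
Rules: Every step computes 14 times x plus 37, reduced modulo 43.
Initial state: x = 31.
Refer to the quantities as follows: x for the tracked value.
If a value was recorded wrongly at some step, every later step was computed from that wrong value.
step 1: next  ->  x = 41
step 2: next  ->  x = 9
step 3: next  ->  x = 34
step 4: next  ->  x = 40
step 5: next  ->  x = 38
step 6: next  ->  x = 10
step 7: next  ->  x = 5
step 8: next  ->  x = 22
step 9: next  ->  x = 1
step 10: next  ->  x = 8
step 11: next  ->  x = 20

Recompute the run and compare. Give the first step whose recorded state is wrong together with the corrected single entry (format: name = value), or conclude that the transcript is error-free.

Recomputing the run from the initial state:
step 1: x = 41
step 2: x = 9
step 3: x = 34
step 4: x = 40
step 5: x = 38
step 6: x = 10
step 7: x = 5
step 8: x = 21
step 9: x = 30
step 10: x = 27
step 11: x = 28
The first disagreement with the transcript is at step 8, where the value should be x = 21.

step 8, x = 21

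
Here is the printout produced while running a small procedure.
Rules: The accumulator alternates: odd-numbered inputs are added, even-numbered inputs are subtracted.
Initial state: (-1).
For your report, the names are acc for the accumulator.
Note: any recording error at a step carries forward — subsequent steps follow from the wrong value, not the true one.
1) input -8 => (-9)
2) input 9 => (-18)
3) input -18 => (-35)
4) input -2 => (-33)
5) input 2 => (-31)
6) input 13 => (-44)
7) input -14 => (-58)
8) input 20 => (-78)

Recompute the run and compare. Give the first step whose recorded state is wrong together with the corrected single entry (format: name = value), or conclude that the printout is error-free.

step 3, acc = -36

step 1: acc = -1 + -8 = -9 -> checks out
step 2: acc = -9 - 9 = -18 -> consistent with the printout
step 3: acc = -18 + -18 = -36 -> the entry is off here
Conclusion: step 3 carries the first error; the entry should be acc = -36.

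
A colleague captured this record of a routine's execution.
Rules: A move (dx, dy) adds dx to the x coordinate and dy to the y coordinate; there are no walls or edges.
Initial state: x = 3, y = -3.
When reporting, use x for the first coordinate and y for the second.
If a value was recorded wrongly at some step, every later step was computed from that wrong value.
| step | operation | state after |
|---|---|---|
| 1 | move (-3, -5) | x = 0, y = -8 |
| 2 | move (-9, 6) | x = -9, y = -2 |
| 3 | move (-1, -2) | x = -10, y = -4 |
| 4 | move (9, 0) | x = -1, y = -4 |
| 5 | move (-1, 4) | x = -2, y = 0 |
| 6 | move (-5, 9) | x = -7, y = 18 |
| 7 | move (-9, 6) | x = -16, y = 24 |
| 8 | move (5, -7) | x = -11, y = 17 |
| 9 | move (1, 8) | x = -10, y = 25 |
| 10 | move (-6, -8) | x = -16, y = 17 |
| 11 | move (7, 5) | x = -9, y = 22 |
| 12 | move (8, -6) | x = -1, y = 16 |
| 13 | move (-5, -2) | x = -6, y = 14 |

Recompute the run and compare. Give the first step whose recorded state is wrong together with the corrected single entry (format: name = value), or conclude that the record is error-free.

Step 1: x = 3 + (-3) = 0, y = -3 + (-5) = -8 — consistent with the record.
Step 2: x = 0 + (-9) = -9, y = -8 + (6) = -2 — confirmed correct.
Step 3: x = -9 + (-1) = -10, y = -2 + (-2) = -4 — exactly as logged.
Step 4: x = -10 + (9) = -1, y = -4 + (0) = -4 — same as recorded.
Step 5: x = -1 + (-1) = -2, y = -4 + (4) = 0 — matches.
Step 6: x = -2 + (-5) = -7, y = 0 + (9) = 9 — this is not what the record shows.
So the first discrepancy is step 6, where the right value is y = 9.

step 6, y = 9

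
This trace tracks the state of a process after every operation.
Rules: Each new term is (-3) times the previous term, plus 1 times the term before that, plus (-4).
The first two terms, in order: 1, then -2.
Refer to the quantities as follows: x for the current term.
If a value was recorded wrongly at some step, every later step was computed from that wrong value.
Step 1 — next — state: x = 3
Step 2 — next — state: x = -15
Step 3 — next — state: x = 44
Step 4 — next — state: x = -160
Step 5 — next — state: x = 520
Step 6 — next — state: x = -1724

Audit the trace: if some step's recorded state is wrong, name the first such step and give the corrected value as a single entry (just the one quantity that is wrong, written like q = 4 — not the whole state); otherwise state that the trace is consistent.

Step 1: x = -3*(-2) + (1)*(1) + (-4) = 3 — no discrepancy.
Step 2: x = -3*(3) + (1)*(-2) + (-4) = -15 — consistent with the trace.
Step 3: x = -3*(-15) + (1)*(3) + (-4) = 44 — matches.
Step 4: x = -3*(44) + (1)*(-15) + (-4) = -151 — the entry is off here.
That makes step 4 the first incorrect line — x = -151 is what it should show.

step 4, x = -151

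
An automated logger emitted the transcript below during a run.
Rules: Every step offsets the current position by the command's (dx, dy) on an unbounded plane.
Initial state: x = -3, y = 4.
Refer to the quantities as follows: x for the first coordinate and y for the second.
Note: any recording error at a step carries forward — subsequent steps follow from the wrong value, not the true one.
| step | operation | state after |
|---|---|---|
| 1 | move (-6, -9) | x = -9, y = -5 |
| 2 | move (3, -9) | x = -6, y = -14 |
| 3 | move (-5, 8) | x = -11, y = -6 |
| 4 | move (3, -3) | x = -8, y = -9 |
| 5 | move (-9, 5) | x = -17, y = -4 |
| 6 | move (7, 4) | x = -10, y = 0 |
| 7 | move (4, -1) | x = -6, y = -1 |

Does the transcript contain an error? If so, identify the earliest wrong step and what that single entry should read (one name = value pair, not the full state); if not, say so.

Step 1: x = -3 + (-6) = -9, y = 4 + (-9) = -5 — in agreement.
Step 2: x = -9 + (3) = -6, y = -5 + (-9) = -14 — confirmed correct.
Step 3: x = -6 + (-5) = -11, y = -14 + (8) = -6 — same as recorded.
Step 4: x = -11 + (3) = -8, y = -6 + (-3) = -9 — agrees with the transcript.
Step 5: x = -8 + (-9) = -17, y = -9 + (5) = -4 — checks out.
Step 6: x = -17 + (7) = -10, y = -4 + (4) = 0 — agrees with the transcript.
Step 7: x = -10 + (4) = -6, y = 0 + (-1) = -1 — same as recorded.
All entries verified; no error found.

no error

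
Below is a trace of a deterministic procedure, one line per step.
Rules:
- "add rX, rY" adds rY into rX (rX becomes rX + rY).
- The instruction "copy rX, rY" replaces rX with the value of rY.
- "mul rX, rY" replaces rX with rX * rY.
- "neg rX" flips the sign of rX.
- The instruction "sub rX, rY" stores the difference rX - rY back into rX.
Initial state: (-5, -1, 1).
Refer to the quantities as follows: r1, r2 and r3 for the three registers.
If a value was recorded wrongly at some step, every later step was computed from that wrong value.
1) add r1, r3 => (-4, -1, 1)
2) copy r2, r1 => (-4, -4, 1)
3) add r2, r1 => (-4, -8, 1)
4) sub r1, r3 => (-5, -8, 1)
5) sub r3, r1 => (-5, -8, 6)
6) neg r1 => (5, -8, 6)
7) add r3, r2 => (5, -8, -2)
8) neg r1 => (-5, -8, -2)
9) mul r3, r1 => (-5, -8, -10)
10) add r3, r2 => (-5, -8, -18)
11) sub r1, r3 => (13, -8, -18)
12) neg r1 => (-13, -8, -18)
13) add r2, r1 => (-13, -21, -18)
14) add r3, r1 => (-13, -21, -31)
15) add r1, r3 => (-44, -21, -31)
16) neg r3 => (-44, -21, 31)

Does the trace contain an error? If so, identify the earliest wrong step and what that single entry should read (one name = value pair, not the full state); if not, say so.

step 1: r1 = -5 + 1 = -4 -> same as recorded
step 2: r2 = -4 -> matches
step 3: r2 = -4 + -4 = -8 -> consistent with the trace
step 4: r1 = -4 - 1 = -5 -> in agreement
step 5: r3 = 1 - -5 = 6 -> matches
step 6: r1 = -(-5) = 5 -> checks out
step 7: r3 = 6 + -8 = -2 -> no discrepancy
step 8: r1 = -(5) = -5 -> confirmed correct
step 9: r3 = -2 * -5 = 10 -> the trace disagrees here
Conclusion: step 9 carries the first error; the entry should be r3 = 10.

step 9, r3 = 10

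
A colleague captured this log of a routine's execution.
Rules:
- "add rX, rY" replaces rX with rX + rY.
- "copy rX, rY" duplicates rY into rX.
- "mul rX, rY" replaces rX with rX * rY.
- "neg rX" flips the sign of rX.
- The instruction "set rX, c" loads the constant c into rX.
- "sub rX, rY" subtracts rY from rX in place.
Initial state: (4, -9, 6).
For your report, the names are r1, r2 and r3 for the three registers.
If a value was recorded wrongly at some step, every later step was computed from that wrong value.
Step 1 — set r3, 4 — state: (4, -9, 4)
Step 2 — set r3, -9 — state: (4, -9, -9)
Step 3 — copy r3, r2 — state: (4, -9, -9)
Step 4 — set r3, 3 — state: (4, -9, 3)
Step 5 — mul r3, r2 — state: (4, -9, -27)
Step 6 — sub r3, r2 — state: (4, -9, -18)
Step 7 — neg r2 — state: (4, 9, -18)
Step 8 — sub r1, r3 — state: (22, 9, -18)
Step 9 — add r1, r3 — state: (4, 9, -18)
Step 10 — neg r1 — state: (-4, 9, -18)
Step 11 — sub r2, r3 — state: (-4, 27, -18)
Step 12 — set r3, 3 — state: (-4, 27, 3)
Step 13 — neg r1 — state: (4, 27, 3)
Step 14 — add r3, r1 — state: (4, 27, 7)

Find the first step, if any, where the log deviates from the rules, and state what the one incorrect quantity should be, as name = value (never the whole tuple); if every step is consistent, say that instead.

no error

step 1: r3 = 4 -> agrees with the log
step 2: r3 = -9 -> no discrepancy
step 3: r3 = -9 -> exactly as logged
step 4: r3 = 3 -> exactly as logged
step 5: r3 = 3 * -9 = -27 -> verified
step 6: r3 = -27 - -9 = -18 -> consistent with the log
step 7: r2 = -(-9) = 9 -> no discrepancy
step 8: r1 = 4 - -18 = 22 -> same as recorded
step 9: r1 = 22 + -18 = 4 -> no discrepancy
step 10: r1 = -(4) = -4 -> confirmed correct
step 11: r2 = 9 - -18 = 27 -> verified
step 12: r3 = 3 -> in agreement
step 13: r1 = -(-4) = 4 -> agrees with the log
step 14: r3 = 3 + 4 = 7 -> same as recorded
Each recorded entry agrees with the recomputation.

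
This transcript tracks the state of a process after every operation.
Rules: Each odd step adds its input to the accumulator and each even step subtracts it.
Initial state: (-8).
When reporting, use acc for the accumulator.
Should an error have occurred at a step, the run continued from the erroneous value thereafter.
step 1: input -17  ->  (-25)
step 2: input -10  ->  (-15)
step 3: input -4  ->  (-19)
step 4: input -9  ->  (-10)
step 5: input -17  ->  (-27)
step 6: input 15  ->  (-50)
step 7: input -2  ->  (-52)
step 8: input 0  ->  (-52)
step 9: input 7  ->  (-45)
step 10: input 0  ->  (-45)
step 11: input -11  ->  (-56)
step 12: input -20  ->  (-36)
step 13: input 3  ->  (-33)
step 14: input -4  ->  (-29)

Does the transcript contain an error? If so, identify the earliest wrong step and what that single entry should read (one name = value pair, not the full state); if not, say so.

Step 1: acc = -8 + -17 = -25 — in agreement.
Step 2: acc = -25 - -10 = -15 — in agreement.
Step 3: acc = -15 + -4 = -19 — no discrepancy.
Step 4: acc = -19 - -9 = -10 — consistent with the transcript.
Step 5: acc = -10 + -17 = -27 — confirmed correct.
Step 6: acc = -27 - 15 = -42 — the transcript has a different value.
Conclusion: step 6 carries the first error; the entry should be acc = -42.

step 6, acc = -42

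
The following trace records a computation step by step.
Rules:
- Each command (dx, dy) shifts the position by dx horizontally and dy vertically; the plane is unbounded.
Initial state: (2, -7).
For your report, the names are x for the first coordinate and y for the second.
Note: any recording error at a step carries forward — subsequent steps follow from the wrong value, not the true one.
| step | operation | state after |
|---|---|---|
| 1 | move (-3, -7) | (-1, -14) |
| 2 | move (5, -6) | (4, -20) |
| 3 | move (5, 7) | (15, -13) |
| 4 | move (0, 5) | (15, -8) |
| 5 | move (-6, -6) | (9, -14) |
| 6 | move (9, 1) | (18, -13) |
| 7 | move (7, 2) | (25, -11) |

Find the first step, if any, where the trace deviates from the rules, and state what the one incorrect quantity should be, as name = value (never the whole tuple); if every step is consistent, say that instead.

Recomputing the run from the initial state:
step 1: x = -1, y = -14
step 2: x = 4, y = -20
step 3: x = 9, y = -13
step 4: x = 9, y = -8
step 5: x = 3, y = -14
step 6: x = 12, y = -13
step 7: x = 19, y = -11
The first disagreement with the trace is at step 3, where the value should be x = 9.

step 3, x = 9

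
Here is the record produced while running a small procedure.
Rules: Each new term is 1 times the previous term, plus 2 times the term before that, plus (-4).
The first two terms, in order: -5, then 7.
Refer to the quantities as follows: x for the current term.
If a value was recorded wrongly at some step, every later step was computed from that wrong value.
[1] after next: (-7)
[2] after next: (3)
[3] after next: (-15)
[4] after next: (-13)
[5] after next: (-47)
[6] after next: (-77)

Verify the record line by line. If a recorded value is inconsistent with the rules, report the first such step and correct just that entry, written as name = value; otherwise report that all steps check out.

Recomputing the run from the initial state:
step 1: x = -7
step 2: x = 3
step 3: x = -15
step 4: x = -13
step 5: x = -47
step 6: x = -77
This matches the record at every step.

no error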